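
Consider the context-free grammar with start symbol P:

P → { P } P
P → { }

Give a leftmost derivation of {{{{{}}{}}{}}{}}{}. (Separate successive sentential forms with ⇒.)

P ⇒ {P}P   [P → { P } P]
{P}P ⇒ {{P}P}P   [P → { P } P]
{{P}P}P ⇒ {{{P}P}P}P   [P → { P } P]
{{{P}P}P}P ⇒ {{{{P}P}P}P}P   [P → { P } P]
{{{{P}P}P}P}P ⇒ {{{{{}}P}P}P}P   [P → { }]
{{{{{}}P}P}P}P ⇒ {{{{{}}{}}P}P}P   [P → { }]
{{{{{}}{}}P}P}P ⇒ {{{{{}}{}}{}}P}P   [P → { }]
{{{{{}}{}}{}}P}P ⇒ {{{{{}}{}}{}}{}}P   [P → { }]
{{{{{}}{}}{}}{}}P ⇒ {{{{{}}{}}{}}{}}{}   [P → { }]

P⇒{P}P⇒{{P}P}P⇒{{{P}P}P}P⇒{{{{P}P}P}P}P⇒{{{{{}}P}P}P}P⇒{{{{{}}{}}P}P}P⇒{{{{{}}{}}{}}P}P⇒{{{{{}}{}}{}}{}}P⇒{{{{{}}{}}{}}{}}{}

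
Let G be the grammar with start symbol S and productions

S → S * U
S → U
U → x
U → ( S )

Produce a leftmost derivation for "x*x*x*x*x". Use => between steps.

S => S*U   [S → S * U]
S*U => S*U*U   [S → S * U]
S*U*U => S*U*U*U   [S → S * U]
S*U*U*U => S*U*U*U*U   [S → S * U]
S*U*U*U*U => U*U*U*U*U   [S → U]
U*U*U*U*U => x*U*U*U*U   [U → x]
x*U*U*U*U => x*x*U*U*U   [U → x]
x*x*U*U*U => x*x*x*U*U   [U → x]
x*x*x*U*U => x*x*x*x*U   [U → x]
x*x*x*x*U => x*x*x*x*x   [U → x]

S=>S*U=>S*U*U=>S*U*U*U=>S*U*U*U*U=>U*U*U*U*U=>x*U*U*U*U=>x*x*U*U*U=>x*x*x*U*U=>x*x*x*x*U=>x*x*x*x*x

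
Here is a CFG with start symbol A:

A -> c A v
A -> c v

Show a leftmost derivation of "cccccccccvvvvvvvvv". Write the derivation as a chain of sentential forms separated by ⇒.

A ⇒ cAv ⇒ ccAvv ⇒ cccAvvv ⇒ ccccAvvvv ⇒ cccccAvvvvv ⇒ ccccccAvvvvvv ⇒ cccccccAvvvvvvv ⇒ ccccccccAvvvvvvvv ⇒ cccccccccvvvvvvvvv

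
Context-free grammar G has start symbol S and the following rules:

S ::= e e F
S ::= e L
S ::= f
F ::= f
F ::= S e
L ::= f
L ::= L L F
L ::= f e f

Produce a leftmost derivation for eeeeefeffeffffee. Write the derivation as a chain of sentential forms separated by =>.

S => eeF   [S ::= e e F]
eeF => eeSe   [F ::= S e]
eeSe => eeeeFe   [S ::= e e F]
eeeeFe => eeeeSee   [F ::= S e]
eeeeSee => eeeeeLee   [S ::= e L]
eeeeeLee => eeeeeLLFee   [L ::= L L F]
eeeeeLLFee => eeeeeLLFLFee   [L ::= L L F]
eeeeeLLFLFee => eeeeefefLFLFee   [L ::= f e f]
eeeeefefLFLFee => eeeeefeffefFLFee   [L ::= f e f]
eeeeefeffefFLFee => eeeeefeffeffLFee   [F ::= f]
eeeeefeffeffLFee => eeeeefeffefffFee   [L ::= f]
eeeeefeffefffFee => eeeeefeffeffffee   [F ::= f]

S => eeF => eeSe => eeeeFe => eeeeSee => eeeeeLee => eeeeeLLFee => eeeeeLLFLFee => eeeeefefLFLFee => eeeeefeffefFLFee => eeeeefeffeffLFee => eeeeefeffefffFee => eeeeefeffeffffee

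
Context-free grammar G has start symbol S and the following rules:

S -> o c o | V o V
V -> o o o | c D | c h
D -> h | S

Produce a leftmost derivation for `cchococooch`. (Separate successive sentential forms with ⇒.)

S ⇒ VoV   [S -> V o V]
VoV ⇒ cDoV   [V -> c D]
cDoV ⇒ cSoV   [D -> S]
cSoV ⇒ cVoVoV   [S -> V o V]
cVoVoV ⇒ cchoVoV   [V -> c h]
cchoVoV ⇒ cchocDoV   [V -> c D]
cchocDoV ⇒ cchocSoV   [D -> S]
cchocSoV ⇒ cchococooV   [S -> o c o]
cchococooV ⇒ cchococoocD   [V -> c D]
cchococoocD ⇒ cchococooch   [D -> h]

S ⇒ VoV ⇒ cDoV ⇒ cSoV ⇒ cVoVoV ⇒ cchoVoV ⇒ cchocDoV ⇒ cchocSoV ⇒ cchococooV ⇒ cchococoocD ⇒ cchococooch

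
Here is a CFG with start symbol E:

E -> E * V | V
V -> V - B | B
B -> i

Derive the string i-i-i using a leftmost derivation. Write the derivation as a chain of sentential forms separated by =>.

E => V => V-B => V-B-B => B-B-B => i-B-B => i-i-B => i-i-i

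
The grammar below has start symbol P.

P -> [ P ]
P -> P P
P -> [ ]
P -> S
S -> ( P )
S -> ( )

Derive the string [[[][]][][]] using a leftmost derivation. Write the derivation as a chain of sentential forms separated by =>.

P => [P] => [PP] => [PPP] => [[P]PP] => [[PP]PP] => [[[]P]PP] => [[[][]]PP] => [[[][]][]P] => [[[][]][][]]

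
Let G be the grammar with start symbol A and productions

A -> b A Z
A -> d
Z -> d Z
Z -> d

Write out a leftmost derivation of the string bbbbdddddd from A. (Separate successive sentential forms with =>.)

A => bAZ => bbAZZ => bbbAZZZ => bbbbAZZZZ => bbbbdZZZZ => bbbbddZZZZ => bbbbdddZZZ => bbbbddddZZ => bbbbdddddZ => bbbbdddddd

A => bAZ   [A -> b A Z]
bAZ => bbAZZ   [A -> b A Z]
bbAZZ => bbbAZZZ   [A -> b A Z]
bbbAZZZ => bbbbAZZZZ   [A -> b A Z]
bbbbAZZZZ => bbbbdZZZZ   [A -> d]
bbbbdZZZZ => bbbbddZZZZ   [Z -> d Z]
bbbbddZZZZ => bbbbdddZZZ   [Z -> d]
bbbbdddZZZ => bbbbddddZZ   [Z -> d]
bbbbddddZZ => bbbbdddddZ   [Z -> d]
bbbbdddddZ => bbbbdddddd   [Z -> d]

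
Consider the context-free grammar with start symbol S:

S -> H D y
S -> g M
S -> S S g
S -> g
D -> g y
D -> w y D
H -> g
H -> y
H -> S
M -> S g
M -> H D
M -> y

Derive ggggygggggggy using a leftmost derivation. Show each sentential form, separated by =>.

S => gM   [S -> g M]
gM => gHD   [M -> H D]
gHD => gSD   [H -> S]
gSD => gSSgD   [S -> S S g]
gSSgD => ggMSgD   [S -> g M]
ggMSgD => ggSgSgD   [M -> S g]
ggSgSgD => ggSSggSgD   [S -> S S g]
ggSSggSgD => gggMSggSgD   [S -> g M]
gggMSggSgD => gggSgSggSgD   [M -> S g]
gggSgSggSgD => ggggMgSggSgD   [S -> g M]
ggggMgSggSgD => ggggygSggSgD   [M -> y]
ggggygSggSgD => ggggyggggSgD   [S -> g]
ggggyggggSgD => ggggyggggggD   [S -> g]
ggggyggggggD => ggggygggggggy   [D -> g y]

S=>gM=>gHD=>gSD=>gSSgD=>ggMSgD=>ggSgSgD=>ggSSggSgD=>gggMSggSgD=>gggSgSggSgD=>ggggMgSggSgD=>ggggygSggSgD=>ggggyggggSgD=>ggggyggggggD=>ggggygggggggy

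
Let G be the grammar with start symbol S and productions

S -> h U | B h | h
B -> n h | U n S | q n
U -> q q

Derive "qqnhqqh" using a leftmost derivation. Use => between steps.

S => Bh   [S -> B h]
Bh => UnSh   [B -> U n S]
UnSh => qqnSh   [U -> q q]
qqnSh => qqnhUh   [S -> h U]
qqnhUh => qqnhqqh   [U -> q q]

S => Bh => UnSh => qqnSh => qqnhUh => qqnhqqh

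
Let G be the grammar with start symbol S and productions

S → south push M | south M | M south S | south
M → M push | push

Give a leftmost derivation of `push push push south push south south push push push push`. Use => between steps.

S => M south S => M push south S => M push push south S => push push push south S => push push push south M south S => push push push south push south S => push push push south push south south push M => push push push south push south south push M push => push push push south push south south push M push push => push push push south push south south push push push push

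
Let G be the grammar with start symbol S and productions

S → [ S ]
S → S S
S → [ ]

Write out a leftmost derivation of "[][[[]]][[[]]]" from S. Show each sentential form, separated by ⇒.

S ⇒ SS ⇒ SSS ⇒ []SS ⇒ [][S]S ⇒ [][[S]]S ⇒ [][[[]]]S ⇒ [][[[]]][S] ⇒ [][[[]]][[S]] ⇒ [][[[]]][[[]]]

S ⇒ SS   [S → S S]
SS ⇒ SSS   [S → S S]
SSS ⇒ []SS   [S → [ ]]
[]SS ⇒ [][S]S   [S → [ S ]]
[][S]S ⇒ [][[S]]S   [S → [ S ]]
[][[S]]S ⇒ [][[[]]]S   [S → [ ]]
[][[[]]]S ⇒ [][[[]]][S]   [S → [ S ]]
[][[[]]][S] ⇒ [][[[]]][[S]]   [S → [ S ]]
[][[[]]][[S]] ⇒ [][[[]]][[[]]]   [S → [ ]]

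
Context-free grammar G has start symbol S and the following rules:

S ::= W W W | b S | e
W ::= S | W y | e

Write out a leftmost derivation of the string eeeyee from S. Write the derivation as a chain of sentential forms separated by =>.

S => WWW => WyWW => SyWW => WWWyWW => eWWyWW => eeWyWW => eeeyWW => eeeyeW => eeeyee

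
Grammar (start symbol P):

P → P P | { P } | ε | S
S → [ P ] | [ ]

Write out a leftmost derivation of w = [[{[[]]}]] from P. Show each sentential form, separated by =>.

P => S => [P] => [S] => [[P]] => [[{P}]] => [[{S}]] => [[{[P]}]] => [[{[S]}]] => [[{[[]]}]]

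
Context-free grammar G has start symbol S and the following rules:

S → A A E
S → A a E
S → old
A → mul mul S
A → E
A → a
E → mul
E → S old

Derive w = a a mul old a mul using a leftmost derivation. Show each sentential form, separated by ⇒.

S ⇒ A A E   [S → A A E]
A A E ⇒ E A E   [A → E]
E A E ⇒ S old A E   [E → S old]
S old A E ⇒ A A E old A E   [S → A A E]
A A E old A E ⇒ a A E old A E   [A → a]
a A E old A E ⇒ a a E old A E   [A → a]
a a E old A E ⇒ a a mul old A E   [E → mul]
a a mul old A E ⇒ a a mul old a E   [A → a]
a a mul old a E ⇒ a a mul old a mul   [E → mul]

S ⇒ A A E ⇒ E A E ⇒ S old A E ⇒ A A E old A E ⇒ a A E old A E ⇒ a a E old A E ⇒ a a mul old A E ⇒ a a mul old a E ⇒ a a mul old a mul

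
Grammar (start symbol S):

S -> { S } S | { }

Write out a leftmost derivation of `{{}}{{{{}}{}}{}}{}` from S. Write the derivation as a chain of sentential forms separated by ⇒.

S⇒{S}S⇒{{}}S⇒{{}}{S}S⇒{{}}{{S}S}S⇒{{}}{{{S}S}S}S⇒{{}}{{{{}}S}S}S⇒{{}}{{{{}}{}}S}S⇒{{}}{{{{}}{}}{}}S⇒{{}}{{{{}}{}}{}}{}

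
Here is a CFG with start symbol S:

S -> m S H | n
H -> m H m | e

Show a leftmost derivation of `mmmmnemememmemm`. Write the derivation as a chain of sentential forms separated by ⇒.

S⇒mSH⇒mmSHH⇒mmmSHHH⇒mmmmSHHHH⇒mmmmnHHHH⇒mmmmneHHH⇒mmmmnemHmHH⇒mmmmnememHH⇒mmmmnememeH⇒mmmmnemememHm⇒mmmmnemememmHmm⇒mmmmnemememmemm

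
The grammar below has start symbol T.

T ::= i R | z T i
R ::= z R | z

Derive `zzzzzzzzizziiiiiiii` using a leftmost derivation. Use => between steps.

T => zTi => zzTii => zzzTiii => zzzzTiiii => zzzzzTiiiii => zzzzzzTiiiiii => zzzzzzzTiiiiiii => zzzzzzzzTiiiiiiii => zzzzzzzziRiiiiiiii => zzzzzzzzizRiiiiiiii => zzzzzzzzizziiiiiiii

T => zTi   [T ::= z T i]
zTi => zzTii   [T ::= z T i]
zzTii => zzzTiii   [T ::= z T i]
zzzTiii => zzzzTiiii   [T ::= z T i]
zzzzTiiii => zzzzzTiiiii   [T ::= z T i]
zzzzzTiiiii => zzzzzzTiiiiii   [T ::= z T i]
zzzzzzTiiiiii => zzzzzzzTiiiiiii   [T ::= z T i]
zzzzzzzTiiiiiii => zzzzzzzzTiiiiiiii   [T ::= z T i]
zzzzzzzzTiiiiiiii => zzzzzzzziRiiiiiiii   [T ::= i R]
zzzzzzzziRiiiiiiii => zzzzzzzzizRiiiiiiii   [R ::= z R]
zzzzzzzzizRiiiiiiii => zzzzzzzzizziiiiiiii   [R ::= z]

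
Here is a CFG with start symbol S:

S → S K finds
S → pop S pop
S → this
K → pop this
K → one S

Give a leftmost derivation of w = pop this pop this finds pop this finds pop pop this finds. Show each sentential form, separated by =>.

S => S K finds   [S → S K finds]
S K finds => pop S pop K finds   [S → pop S pop]
pop S pop K finds => pop S K finds pop K finds   [S → S K finds]
pop S K finds pop K finds => pop S K finds K finds pop K finds   [S → S K finds]
pop S K finds K finds pop K finds => pop this K finds K finds pop K finds   [S → this]
pop this K finds K finds pop K finds => pop this pop this finds K finds pop K finds   [K → pop this]
pop this pop this finds K finds pop K finds => pop this pop this finds pop this finds pop K finds   [K → pop this]
pop this pop this finds pop this finds pop K finds => pop this pop this finds pop this finds pop pop this finds   [K → pop this]

S => S K finds => pop S pop K finds => pop S K finds pop K finds => pop S K finds K finds pop K finds => pop this K finds K finds pop K finds => pop this pop this finds K finds pop K finds => pop this pop this finds pop this finds pop K finds => pop this pop this finds pop this finds pop pop this finds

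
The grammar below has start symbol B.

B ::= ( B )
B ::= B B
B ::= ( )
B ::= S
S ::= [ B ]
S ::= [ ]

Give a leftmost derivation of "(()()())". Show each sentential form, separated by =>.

B => (B)   [B ::= ( B )]
(B) => (BB)   [B ::= B B]
(BB) => (BBB)   [B ::= B B]
(BBB) => (()BB)   [B ::= ( )]
(()BB) => (()()B)   [B ::= ( )]
(()()B) => (()()())   [B ::= ( )]

B => (B) => (BB) => (BBB) => (()BB) => (()()B) => (()()())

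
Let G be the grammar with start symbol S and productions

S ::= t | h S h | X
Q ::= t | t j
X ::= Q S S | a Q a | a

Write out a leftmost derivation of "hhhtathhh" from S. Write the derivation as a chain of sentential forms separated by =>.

S => hSh   [S ::= h S h]
hSh => hhShh   [S ::= h S h]
hhShh => hhhShhh   [S ::= h S h]
hhhShhh => hhhXhhh   [S ::= X]
hhhXhhh => hhhQSShhh   [X ::= Q S S]
hhhQSShhh => hhhtSShhh   [Q ::= t]
hhhtSShhh => hhhtXShhh   [S ::= X]
hhhtXShhh => hhhtaShhh   [X ::= a]
hhhtaShhh => hhhtathhh   [S ::= t]

S=>hSh=>hhShh=>hhhShhh=>hhhXhhh=>hhhQSShhh=>hhhtSShhh=>hhhtXShhh=>hhhtaShhh=>hhhtathhh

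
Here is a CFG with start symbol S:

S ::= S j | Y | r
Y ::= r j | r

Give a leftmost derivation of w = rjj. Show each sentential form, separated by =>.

S=>Sj=>Sjj=>rjj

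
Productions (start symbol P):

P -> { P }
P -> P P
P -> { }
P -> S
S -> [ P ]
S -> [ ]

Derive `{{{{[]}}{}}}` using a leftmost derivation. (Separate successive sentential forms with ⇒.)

P ⇒ {P}   [P -> { P }]
{P} ⇒ {{P}}   [P -> { P }]
{{P}} ⇒ {{PP}}   [P -> P P]
{{PP}} ⇒ {{{P}P}}   [P -> { P }]
{{{P}P}} ⇒ {{{{P}}P}}   [P -> { P }]
{{{{P}}P}} ⇒ {{{{S}}P}}   [P -> S]
{{{{S}}P}} ⇒ {{{{[]}}P}}   [S -> [ ]]
{{{{[]}}P}} ⇒ {{{{[]}}{}}}   [P -> { }]

P ⇒ {P} ⇒ {{P}} ⇒ {{PP}} ⇒ {{{P}P}} ⇒ {{{{P}}P}} ⇒ {{{{S}}P}} ⇒ {{{{[]}}P}} ⇒ {{{{[]}}{}}}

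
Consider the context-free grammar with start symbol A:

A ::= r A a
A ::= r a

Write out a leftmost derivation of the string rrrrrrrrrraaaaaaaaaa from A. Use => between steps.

A => rAa   [A ::= r A a]
rAa => rrAaa   [A ::= r A a]
rrAaa => rrrAaaa   [A ::= r A a]
rrrAaaa => rrrrAaaaa   [A ::= r A a]
rrrrAaaaa => rrrrrAaaaaa   [A ::= r A a]
rrrrrAaaaaa => rrrrrrAaaaaaa   [A ::= r A a]
rrrrrrAaaaaaa => rrrrrrrAaaaaaaa   [A ::= r A a]
rrrrrrrAaaaaaaa => rrrrrrrrAaaaaaaaa   [A ::= r A a]
rrrrrrrrAaaaaaaaa => rrrrrrrrrAaaaaaaaaa   [A ::= r A a]
rrrrrrrrrAaaaaaaaaa => rrrrrrrrrraaaaaaaaaa   [A ::= r a]

A => rAa => rrAaa => rrrAaaa => rrrrAaaaa => rrrrrAaaaaa => rrrrrrAaaaaaa => rrrrrrrAaaaaaaa => rrrrrrrrAaaaaaaaa => rrrrrrrrrAaaaaaaaaa => rrrrrrrrrraaaaaaaaaa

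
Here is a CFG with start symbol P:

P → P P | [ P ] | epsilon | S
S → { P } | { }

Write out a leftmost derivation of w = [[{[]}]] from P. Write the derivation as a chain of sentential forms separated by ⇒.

P ⇒ [P] ⇒ [[P]] ⇒ [[S]] ⇒ [[{P}]] ⇒ [[{[P]}]] ⇒ [[{[]}]]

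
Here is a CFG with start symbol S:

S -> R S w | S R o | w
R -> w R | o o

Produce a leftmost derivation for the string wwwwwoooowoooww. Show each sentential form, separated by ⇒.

S⇒RSw⇒wRSw⇒wwRSw⇒wwwRSw⇒wwwwRSw⇒wwwwwRSw⇒wwwwwooSw⇒wwwwwooRSww⇒wwwwwooooSww⇒wwwwwooooSRoww⇒wwwwwoooowRoww⇒wwwwwoooowoooww

S ⇒ RSw   [S -> R S w]
RSw ⇒ wRSw   [R -> w R]
wRSw ⇒ wwRSw   [R -> w R]
wwRSw ⇒ wwwRSw   [R -> w R]
wwwRSw ⇒ wwwwRSw   [R -> w R]
wwwwRSw ⇒ wwwwwRSw   [R -> w R]
wwwwwRSw ⇒ wwwwwooSw   [R -> o o]
wwwwwooSw ⇒ wwwwwooRSww   [S -> R S w]
wwwwwooRSww ⇒ wwwwwooooSww   [R -> o o]
wwwwwooooSww ⇒ wwwwwooooSRoww   [S -> S R o]
wwwwwooooSRoww ⇒ wwwwwoooowRoww   [S -> w]
wwwwwoooowRoww ⇒ wwwwwoooowoooww   [R -> o o]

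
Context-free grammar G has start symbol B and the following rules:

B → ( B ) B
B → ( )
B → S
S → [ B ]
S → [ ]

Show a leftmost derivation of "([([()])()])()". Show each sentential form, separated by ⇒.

B⇒(B)B⇒(S)B⇒([B])B⇒([(B)B])B⇒([(S)B])B⇒([([B])B])B⇒([([()])B])B⇒([([()])()])B⇒([([()])()])()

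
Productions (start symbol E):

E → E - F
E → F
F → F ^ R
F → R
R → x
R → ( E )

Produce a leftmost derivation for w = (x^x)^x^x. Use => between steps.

E => F   [E → F]
F => F^R   [F → F ^ R]
F^R => F^R^R   [F → F ^ R]
F^R^R => R^R^R   [F → R]
R^R^R => (E)^R^R   [R → ( E )]
(E)^R^R => (F)^R^R   [E → F]
(F)^R^R => (F^R)^R^R   [F → F ^ R]
(F^R)^R^R => (R^R)^R^R   [F → R]
(R^R)^R^R => (x^R)^R^R   [R → x]
(x^R)^R^R => (x^x)^R^R   [R → x]
(x^x)^R^R => (x^x)^x^R   [R → x]
(x^x)^x^R => (x^x)^x^x   [R → x]

E=>F=>F^R=>F^R^R=>R^R^R=>(E)^R^R=>(F)^R^R=>(F^R)^R^R=>(R^R)^R^R=>(x^R)^R^R=>(x^x)^R^R=>(x^x)^x^R=>(x^x)^x^x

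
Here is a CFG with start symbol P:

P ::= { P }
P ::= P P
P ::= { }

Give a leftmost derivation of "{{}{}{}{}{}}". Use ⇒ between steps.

P ⇒ {P}   [P ::= { P }]
{P} ⇒ {PP}   [P ::= P P]
{PP} ⇒ {PPP}   [P ::= P P]
{PPP} ⇒ {PPPP}   [P ::= P P]
{PPPP} ⇒ {PPPPP}   [P ::= P P]
{PPPPP} ⇒ {{}PPPP}   [P ::= { }]
{{}PPPP} ⇒ {{}{}PPP}   [P ::= { }]
{{}{}PPP} ⇒ {{}{}{}PP}   [P ::= { }]
{{}{}{}PP} ⇒ {{}{}{}{}P}   [P ::= { }]
{{}{}{}{}P} ⇒ {{}{}{}{}{}}   [P ::= { }]

P ⇒ {P} ⇒ {PP} ⇒ {PPP} ⇒ {PPPP} ⇒ {PPPPP} ⇒ {{}PPPP} ⇒ {{}{}PPP} ⇒ {{}{}{}PP} ⇒ {{}{}{}{}P} ⇒ {{}{}{}{}{}}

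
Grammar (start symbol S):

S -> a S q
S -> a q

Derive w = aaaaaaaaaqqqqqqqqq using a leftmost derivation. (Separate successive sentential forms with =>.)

S => aSq => aaSqq => aaaSqqq => aaaaSqqqq => aaaaaSqqqqq => aaaaaaSqqqqqq => aaaaaaaSqqqqqqq => aaaaaaaaSqqqqqqqq => aaaaaaaaaqqqqqqqqq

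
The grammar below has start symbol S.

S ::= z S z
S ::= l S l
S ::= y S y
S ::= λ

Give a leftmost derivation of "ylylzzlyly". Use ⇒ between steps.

S ⇒ ySy   [S ::= y S y]
ySy ⇒ ylSly   [S ::= l S l]
ylSly ⇒ ylySyly   [S ::= y S y]
ylySyly ⇒ ylylSlyly   [S ::= l S l]
ylylSlyly ⇒ ylylzSzlyly   [S ::= z S z]
ylylzSzlyly ⇒ ylylzzlyly   [S ::= λ]

S ⇒ ySy ⇒ ylSly ⇒ ylySyly ⇒ ylylSlyly ⇒ ylylzSzlyly ⇒ ylylzzlyly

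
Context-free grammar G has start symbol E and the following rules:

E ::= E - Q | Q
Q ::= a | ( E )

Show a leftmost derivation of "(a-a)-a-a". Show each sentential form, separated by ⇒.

E ⇒ E-Q   [E ::= E - Q]
E-Q ⇒ E-Q-Q   [E ::= E - Q]
E-Q-Q ⇒ Q-Q-Q   [E ::= Q]
Q-Q-Q ⇒ (E)-Q-Q   [Q ::= ( E )]
(E)-Q-Q ⇒ (E-Q)-Q-Q   [E ::= E - Q]
(E-Q)-Q-Q ⇒ (Q-Q)-Q-Q   [E ::= Q]
(Q-Q)-Q-Q ⇒ (a-Q)-Q-Q   [Q ::= a]
(a-Q)-Q-Q ⇒ (a-a)-Q-Q   [Q ::= a]
(a-a)-Q-Q ⇒ (a-a)-a-Q   [Q ::= a]
(a-a)-a-Q ⇒ (a-a)-a-a   [Q ::= a]

E ⇒ E-Q ⇒ E-Q-Q ⇒ Q-Q-Q ⇒ (E)-Q-Q ⇒ (E-Q)-Q-Q ⇒ (Q-Q)-Q-Q ⇒ (a-Q)-Q-Q ⇒ (a-a)-Q-Q ⇒ (a-a)-a-Q ⇒ (a-a)-a-a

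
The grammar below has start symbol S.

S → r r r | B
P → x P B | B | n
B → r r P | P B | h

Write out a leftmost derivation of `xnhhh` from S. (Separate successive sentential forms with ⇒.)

S ⇒ B ⇒ PB ⇒ xPBB ⇒ xBBB ⇒ xPBBB ⇒ xnBBB ⇒ xnhBB ⇒ xnhhB ⇒ xnhhh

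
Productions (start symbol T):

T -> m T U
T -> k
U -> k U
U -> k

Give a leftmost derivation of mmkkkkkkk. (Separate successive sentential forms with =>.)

T => mTU => mmTUU => mmkUU => mmkkUU => mmkkkUU => mmkkkkUU => mmkkkkkU => mmkkkkkkU => mmkkkkkkk

T => mTU   [T -> m T U]
mTU => mmTUU   [T -> m T U]
mmTUU => mmkUU   [T -> k]
mmkUU => mmkkUU   [U -> k U]
mmkkUU => mmkkkUU   [U -> k U]
mmkkkUU => mmkkkkUU   [U -> k U]
mmkkkkUU => mmkkkkkU   [U -> k]
mmkkkkkU => mmkkkkkkU   [U -> k U]
mmkkkkkkU => mmkkkkkkk   [U -> k]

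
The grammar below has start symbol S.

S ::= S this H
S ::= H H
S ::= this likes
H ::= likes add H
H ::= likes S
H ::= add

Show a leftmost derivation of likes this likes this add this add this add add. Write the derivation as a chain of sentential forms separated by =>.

S => H H   [S ::= H H]
H H => likes S H   [H ::= likes S]
likes S H => likes S this H H   [S ::= S this H]
likes S this H H => likes S this H this H H   [S ::= S this H]
likes S this H this H H => likes S this H this H this H H   [S ::= S this H]
likes S this H this H this H H => likes this likes this H this H this H H   [S ::= this likes]
likes this likes this H this H this H H => likes this likes this add this H this H H   [H ::= add]
likes this likes this add this H this H H => likes this likes this add this add this H H   [H ::= add]
likes this likes this add this add this H H => likes this likes this add this add this add H   [H ::= add]
likes this likes this add this add this add H => likes this likes this add this add this add add   [H ::= add]

S => H H => likes S H => likes S this H H => likes S this H this H H => likes S this H this H this H H => likes this likes this H this H this H H => likes this likes this add this H this H H => likes this likes this add this add this H H => likes this likes this add this add this add H => likes this likes this add this add this add add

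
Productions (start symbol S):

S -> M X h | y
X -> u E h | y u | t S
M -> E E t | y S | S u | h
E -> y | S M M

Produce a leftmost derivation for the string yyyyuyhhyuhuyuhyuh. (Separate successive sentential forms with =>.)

S=>MXh=>ySXh=>yMXhXh=>ySuXhXh=>yMXhuXhXh=>yySXhuXhXh=>yyMXhXhuXhXh=>yyySXhXhuXhXh=>yyyyXhXhuXhXh=>yyyyuEhhXhuXhXh=>yyyyuyhhXhuXhXh=>yyyyuyhhyuhuXhXh=>yyyyuyhhyuhuyuhXh=>yyyyuyhhyuhuyuhyuh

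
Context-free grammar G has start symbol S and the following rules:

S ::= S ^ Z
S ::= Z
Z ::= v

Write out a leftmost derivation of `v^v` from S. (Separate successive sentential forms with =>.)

S => S^Z   [S ::= S ^ Z]
S^Z => Z^Z   [S ::= Z]
Z^Z => v^Z   [Z ::= v]
v^Z => v^v   [Z ::= v]

S => S^Z => Z^Z => v^Z => v^v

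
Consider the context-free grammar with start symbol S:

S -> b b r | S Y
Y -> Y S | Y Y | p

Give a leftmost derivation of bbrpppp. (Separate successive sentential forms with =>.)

S => SY   [S -> S Y]
SY => SYY   [S -> S Y]
SYY => bbrYY   [S -> b b r]
bbrYY => bbrYYY   [Y -> Y Y]
bbrYYY => bbrYYYY   [Y -> Y Y]
bbrYYYY => bbrpYYY   [Y -> p]
bbrpYYY => bbrppYY   [Y -> p]
bbrppYY => bbrpppY   [Y -> p]
bbrpppY => bbrpppp   [Y -> p]

S => SY => SYY => bbrYY => bbrYYY => bbrYYYY => bbrpYYY => bbrppYY => bbrpppY => bbrpppp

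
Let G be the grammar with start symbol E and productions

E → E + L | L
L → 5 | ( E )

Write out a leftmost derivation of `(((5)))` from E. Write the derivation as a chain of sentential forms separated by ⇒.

E ⇒ L ⇒ (E) ⇒ (L) ⇒ ((E)) ⇒ ((L)) ⇒ (((E))) ⇒ (((L))) ⇒ (((5)))

E ⇒ L   [E → L]
L ⇒ (E)   [L → ( E )]
(E) ⇒ (L)   [E → L]
(L) ⇒ ((E))   [L → ( E )]
((E)) ⇒ ((L))   [E → L]
((L)) ⇒ (((E)))   [L → ( E )]
(((E))) ⇒ (((L)))   [E → L]
(((L))) ⇒ (((5)))   [L → 5]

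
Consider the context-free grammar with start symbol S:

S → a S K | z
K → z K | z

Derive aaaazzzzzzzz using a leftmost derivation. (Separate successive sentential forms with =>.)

S => aSK => aaSKK => aaaSKKK => aaaaSKKKK => aaaazKKKK => aaaazzKKKK => aaaazzzKKKK => aaaazzzzKKKK => aaaazzzzzKKK => aaaazzzzzzKK => aaaazzzzzzzK => aaaazzzzzzzz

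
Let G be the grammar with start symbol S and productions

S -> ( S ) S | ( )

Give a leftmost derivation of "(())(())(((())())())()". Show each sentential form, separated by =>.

S=>(S)S=>(())S=>(())(S)S=>(())(())S=>(())(())(S)S=>(())(())((S)S)S=>(())(())(((S)S)S)S=>(())(())(((())S)S)S=>(())(())(((())())S)S=>(())(())(((())())())S=>(())(())(((())())())()

S => (S)S   [S -> ( S ) S]
(S)S => (())S   [S -> ( )]
(())S => (())(S)S   [S -> ( S ) S]
(())(S)S => (())(())S   [S -> ( )]
(())(())S => (())(())(S)S   [S -> ( S ) S]
(())(())(S)S => (())(())((S)S)S   [S -> ( S ) S]
(())(())((S)S)S => (())(())(((S)S)S)S   [S -> ( S ) S]
(())(())(((S)S)S)S => (())(())(((())S)S)S   [S -> ( )]
(())(())(((())S)S)S => (())(())(((())())S)S   [S -> ( )]
(())(())(((())())S)S => (())(())(((())())())S   [S -> ( )]
(())(())(((())())())S => (())(())(((())())())()   [S -> ( )]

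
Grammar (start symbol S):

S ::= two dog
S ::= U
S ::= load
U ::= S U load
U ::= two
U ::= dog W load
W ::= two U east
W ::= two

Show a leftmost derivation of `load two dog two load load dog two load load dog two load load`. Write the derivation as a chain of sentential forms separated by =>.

S => U => S U load => U U load => S U load U load => U U load U load => S U load U load U load => load U load U load U load => load S U load load U load U load => load two dog U load load U load U load => load two dog two load load U load U load => load two dog two load load dog W load load U load => load two dog two load load dog two load load U load => load two dog two load load dog two load load dog W load load => load two dog two load load dog two load load dog two load load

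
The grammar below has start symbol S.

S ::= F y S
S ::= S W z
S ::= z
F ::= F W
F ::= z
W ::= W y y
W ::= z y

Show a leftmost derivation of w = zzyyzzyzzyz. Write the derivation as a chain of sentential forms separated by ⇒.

S ⇒ SWz ⇒ SWzWz ⇒ FySWzWz ⇒ FWySWzWz ⇒ zWySWzWz ⇒ zzyySWzWz ⇒ zzyyzWzWz ⇒ zzyyzzyzWz ⇒ zzyyzzyzzyz

S ⇒ SWz   [S ::= S W z]
SWz ⇒ SWzWz   [S ::= S W z]
SWzWz ⇒ FySWzWz   [S ::= F y S]
FySWzWz ⇒ FWySWzWz   [F ::= F W]
FWySWzWz ⇒ zWySWzWz   [F ::= z]
zWySWzWz ⇒ zzyySWzWz   [W ::= z y]
zzyySWzWz ⇒ zzyyzWzWz   [S ::= z]
zzyyzWzWz ⇒ zzyyzzyzWz   [W ::= z y]
zzyyzzyzWz ⇒ zzyyzzyzzyz   [W ::= z y]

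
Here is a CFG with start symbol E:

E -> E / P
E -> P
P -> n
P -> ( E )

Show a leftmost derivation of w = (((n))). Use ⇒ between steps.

E ⇒ P   [E -> P]
P ⇒ (E)   [P -> ( E )]
(E) ⇒ (P)   [E -> P]
(P) ⇒ ((E))   [P -> ( E )]
((E)) ⇒ ((P))   [E -> P]
((P)) ⇒ (((E)))   [P -> ( E )]
(((E))) ⇒ (((P)))   [E -> P]
(((P))) ⇒ (((n)))   [P -> n]

E⇒P⇒(E)⇒(P)⇒((E))⇒((P))⇒(((E)))⇒(((P)))⇒(((n)))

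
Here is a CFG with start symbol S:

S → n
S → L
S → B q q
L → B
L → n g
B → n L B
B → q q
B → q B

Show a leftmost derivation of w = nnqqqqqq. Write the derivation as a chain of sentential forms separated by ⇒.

S ⇒ L   [S → L]
L ⇒ B   [L → B]
B ⇒ nLB   [B → n L B]
nLB ⇒ nBB   [L → B]
nBB ⇒ nnLBB   [B → n L B]
nnLBB ⇒ nnBBB   [L → B]
nnBBB ⇒ nnqqBB   [B → q q]
nnqqBB ⇒ nnqqqqB   [B → q q]
nnqqqqB ⇒ nnqqqqqq   [B → q q]

S⇒L⇒B⇒nLB⇒nBB⇒nnLBB⇒nnBBB⇒nnqqBB⇒nnqqqqB⇒nnqqqqqq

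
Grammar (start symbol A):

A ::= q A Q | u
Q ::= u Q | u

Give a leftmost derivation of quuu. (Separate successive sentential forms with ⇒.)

A ⇒ qAQ ⇒ quQ ⇒ quuQ ⇒ quuu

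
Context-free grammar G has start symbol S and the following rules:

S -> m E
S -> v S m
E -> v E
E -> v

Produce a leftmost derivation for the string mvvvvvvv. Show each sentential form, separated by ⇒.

S ⇒ mE ⇒ mvE ⇒ mvvE ⇒ mvvvE ⇒ mvvvvE ⇒ mvvvvvE ⇒ mvvvvvvE ⇒ mvvvvvvv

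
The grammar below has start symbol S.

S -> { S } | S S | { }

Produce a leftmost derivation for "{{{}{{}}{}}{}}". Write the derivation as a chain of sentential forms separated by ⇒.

S ⇒ {S}   [S -> { S }]
{S} ⇒ {SS}   [S -> S S]
{SS} ⇒ {{S}S}   [S -> { S }]
{{S}S} ⇒ {{SS}S}   [S -> S S]
{{SS}S} ⇒ {{SSS}S}   [S -> S S]
{{SSS}S} ⇒ {{{}SS}S}   [S -> { }]
{{{}SS}S} ⇒ {{{}{S}S}S}   [S -> { S }]
{{{}{S}S}S} ⇒ {{{}{{}}S}S}   [S -> { }]
{{{}{{}}S}S} ⇒ {{{}{{}}{}}S}   [S -> { }]
{{{}{{}}{}}S} ⇒ {{{}{{}}{}}{}}   [S -> { }]

S ⇒ {S} ⇒ {SS} ⇒ {{S}S} ⇒ {{SS}S} ⇒ {{SSS}S} ⇒ {{{}SS}S} ⇒ {{{}{S}S}S} ⇒ {{{}{{}}S}S} ⇒ {{{}{{}}{}}S} ⇒ {{{}{{}}{}}{}}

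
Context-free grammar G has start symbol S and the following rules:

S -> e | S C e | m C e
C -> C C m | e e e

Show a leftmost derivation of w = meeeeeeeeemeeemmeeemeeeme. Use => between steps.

S => mCe => mCCme => mCCmCme => mCCmCmCme => meeeCmCmCme => meeeCCmmCmCme => meeeCCmCmmCmCme => meeeeeeCmCmmCmCme => meeeeeeeeemCmmCmCme => meeeeeeeeemeeemmCmCme => meeeeeeeeemeeemmeeemCme => meeeeeeeeemeeemmeeemeeeme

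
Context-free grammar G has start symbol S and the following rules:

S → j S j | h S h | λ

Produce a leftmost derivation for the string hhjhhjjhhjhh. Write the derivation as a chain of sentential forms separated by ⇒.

S⇒hSh⇒hhShh⇒hhjSjhh⇒hhjhShjhh⇒hhjhhShhjhh⇒hhjhhjSjhhjhh⇒hhjhhjjhhjhh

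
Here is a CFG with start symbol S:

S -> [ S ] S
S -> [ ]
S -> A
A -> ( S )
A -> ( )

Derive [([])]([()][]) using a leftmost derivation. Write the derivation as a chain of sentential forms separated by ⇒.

S ⇒ [S]S ⇒ [A]S ⇒ [(S)]S ⇒ [([])]S ⇒ [([])]A ⇒ [([])](S) ⇒ [([])]([S]S) ⇒ [([])]([A]S) ⇒ [([])]([()]S) ⇒ [([])]([()][])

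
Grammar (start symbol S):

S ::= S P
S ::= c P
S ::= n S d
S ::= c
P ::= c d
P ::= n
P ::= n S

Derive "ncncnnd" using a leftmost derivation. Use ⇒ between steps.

S ⇒ nSd   [S ::= n S d]
nSd ⇒ ncPd   [S ::= c P]
ncPd ⇒ ncnSd   [P ::= n S]
ncnSd ⇒ ncnSPd   [S ::= S P]
ncnSPd ⇒ ncncPPd   [S ::= c P]
ncncPPd ⇒ ncncnPd   [P ::= n]
ncncnPd ⇒ ncncnnd   [P ::= n]

S ⇒ nSd ⇒ ncPd ⇒ ncnSd ⇒ ncnSPd ⇒ ncncPPd ⇒ ncncnPd ⇒ ncncnnd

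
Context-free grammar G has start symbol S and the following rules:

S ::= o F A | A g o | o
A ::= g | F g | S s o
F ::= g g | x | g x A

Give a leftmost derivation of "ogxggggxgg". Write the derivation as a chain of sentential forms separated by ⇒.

S⇒oFA⇒ogxAA⇒ogxFgA⇒ogxgggA⇒ogxgggFg⇒ogxggggxAg⇒ogxggggxgg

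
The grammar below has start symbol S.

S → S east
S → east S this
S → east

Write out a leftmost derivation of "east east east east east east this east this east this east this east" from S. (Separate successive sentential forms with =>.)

S => S east   [S → S east]
S east => east S this east   [S → east S this]
east S this east => east S east this east   [S → S east]
east S east this east => east east S this east this east   [S → east S this]
east east S this east this east => east east S east this east this east   [S → S east]
east east S east this east this east => east east east S this east this east this east   [S → east S this]
east east east S this east this east this east => east east east S east this east this east this east   [S → S east]
east east east S east this east this east this east => east east east east S this east this east this east this east   [S → east S this]
east east east east S this east this east this east this east => east east east east S east this east this east this east this east   [S → S east]
east east east east S east this east this east this east this east => east east east east east east this east this east this east this east   [S → east]

S => S east => east S this east => east S east this east => east east S this east this east => east east S east this east this east => east east east S this east this east this east => east east east S east this east this east this east => east east east east S this east this east this east this east => east east east east S east this east this east this east this east => east east east east east east this east this east this east this east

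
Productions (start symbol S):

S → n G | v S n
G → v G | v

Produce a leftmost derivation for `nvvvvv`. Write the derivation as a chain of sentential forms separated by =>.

S => nG   [S → n G]
nG => nvG   [G → v G]
nvG => nvvG   [G → v G]
nvvG => nvvvG   [G → v G]
nvvvG => nvvvvG   [G → v G]
nvvvvG => nvvvvv   [G → v]

S=>nG=>nvG=>nvvG=>nvvvG=>nvvvvG=>nvvvvv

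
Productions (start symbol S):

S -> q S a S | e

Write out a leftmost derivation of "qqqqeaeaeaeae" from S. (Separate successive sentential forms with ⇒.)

S⇒qSaS⇒qqSaSaS⇒qqqSaSaSaS⇒qqqqSaSaSaSaS⇒qqqqeaSaSaSaS⇒qqqqeaeaSaSaS⇒qqqqeaeaeaSaS⇒qqqqeaeaeaeaS⇒qqqqeaeaeaeae

S ⇒ qSaS   [S -> q S a S]
qSaS ⇒ qqSaSaS   [S -> q S a S]
qqSaSaS ⇒ qqqSaSaSaS   [S -> q S a S]
qqqSaSaSaS ⇒ qqqqSaSaSaSaS   [S -> q S a S]
qqqqSaSaSaSaS ⇒ qqqqeaSaSaSaS   [S -> e]
qqqqeaSaSaSaS ⇒ qqqqeaeaSaSaS   [S -> e]
qqqqeaeaSaSaS ⇒ qqqqeaeaeaSaS   [S -> e]
qqqqeaeaeaSaS ⇒ qqqqeaeaeaeaS   [S -> e]
qqqqeaeaeaeaS ⇒ qqqqeaeaeaeae   [S -> e]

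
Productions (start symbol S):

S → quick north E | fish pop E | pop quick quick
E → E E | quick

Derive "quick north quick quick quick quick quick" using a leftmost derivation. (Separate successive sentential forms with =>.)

S => quick north E => quick north E E => quick north E E E => quick north E E E E => quick north quick E E E => quick north quick E E E E => quick north quick quick E E E => quick north quick quick quick E E => quick north quick quick quick quick E => quick north quick quick quick quick quick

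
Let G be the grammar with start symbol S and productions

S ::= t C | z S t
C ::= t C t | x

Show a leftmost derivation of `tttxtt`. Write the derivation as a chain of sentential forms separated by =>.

S => tC => ttCt => tttCtt => tttxtt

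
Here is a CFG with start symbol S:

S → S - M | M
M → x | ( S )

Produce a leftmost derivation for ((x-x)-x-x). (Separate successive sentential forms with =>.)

S => M   [S → M]
M => (S)   [M → ( S )]
(S) => (S-M)   [S → S - M]
(S-M) => (S-M-M)   [S → S - M]
(S-M-M) => (M-M-M)   [S → M]
(M-M-M) => ((S)-M-M)   [M → ( S )]
((S)-M-M) => ((S-M)-M-M)   [S → S - M]
((S-M)-M-M) => ((M-M)-M-M)   [S → M]
((M-M)-M-M) => ((x-M)-M-M)   [M → x]
((x-M)-M-M) => ((x-x)-M-M)   [M → x]
((x-x)-M-M) => ((x-x)-x-M)   [M → x]
((x-x)-x-M) => ((x-x)-x-x)   [M → x]

S=>M=>(S)=>(S-M)=>(S-M-M)=>(M-M-M)=>((S)-M-M)=>((S-M)-M-M)=>((M-M)-M-M)=>((x-M)-M-M)=>((x-x)-M-M)=>((x-x)-x-M)=>((x-x)-x-x)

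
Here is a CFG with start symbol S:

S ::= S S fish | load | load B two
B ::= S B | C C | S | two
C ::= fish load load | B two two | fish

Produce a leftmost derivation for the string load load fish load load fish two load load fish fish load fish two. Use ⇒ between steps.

S ⇒ load B two   [S ::= load B two]
load B two ⇒ load S two   [B ::= S]
load S two ⇒ load S S fish two   [S ::= S S fish]
load S S fish two ⇒ load S S fish S fish two   [S ::= S S fish]
load S S fish S fish two ⇒ load load B two S fish S fish two   [S ::= load B two]
load load B two S fish S fish two ⇒ load load C C two S fish S fish two   [B ::= C C]
load load C C two S fish S fish two ⇒ load load fish load load C two S fish S fish two   [C ::= fish load load]
load load fish load load C two S fish S fish two ⇒ load load fish load load fish two S fish S fish two   [C ::= fish]
load load fish load load fish two S fish S fish two ⇒ load load fish load load fish two S S fish fish S fish two   [S ::= S S fish]
load load fish load load fish two S S fish fish S fish two ⇒ load load fish load load fish two load S fish fish S fish two   [S ::= load]
load load fish load load fish two load S fish fish S fish two ⇒ load load fish load load fish two load load fish fish S fish two   [S ::= load]
load load fish load load fish two load load fish fish S fish two ⇒ load load fish load load fish two load load fish fish load fish two   [S ::= load]

S ⇒ load B two ⇒ load S two ⇒ load S S fish two ⇒ load S S fish S fish two ⇒ load load B two S fish S fish two ⇒ load load C C two S fish S fish two ⇒ load load fish load load C two S fish S fish two ⇒ load load fish load load fish two S fish S fish two ⇒ load load fish load load fish two S S fish fish S fish two ⇒ load load fish load load fish two load S fish fish S fish two ⇒ load load fish load load fish two load load fish fish S fish two ⇒ load load fish load load fish two load load fish fish load fish two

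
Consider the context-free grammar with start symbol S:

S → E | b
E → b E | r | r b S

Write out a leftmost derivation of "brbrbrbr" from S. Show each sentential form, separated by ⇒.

S⇒E⇒bE⇒brbS⇒brbE⇒brbrbS⇒brbrbE⇒brbrbrbS⇒brbrbrbE⇒brbrbrbr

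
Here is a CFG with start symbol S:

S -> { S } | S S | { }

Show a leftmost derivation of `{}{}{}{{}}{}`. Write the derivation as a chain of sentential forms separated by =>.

S => SS => SSS => {}SS => {}{}S => {}{}SS => {}{}SSS => {}{}{}SS => {}{}{}{S}S => {}{}{}{{}}S => {}{}{}{{}}{}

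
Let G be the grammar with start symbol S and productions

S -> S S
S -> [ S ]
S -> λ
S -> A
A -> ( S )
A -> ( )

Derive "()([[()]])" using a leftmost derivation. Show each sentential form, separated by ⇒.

S ⇒ SS ⇒ AS ⇒ (S)S ⇒ ()S ⇒ ()A ⇒ ()(S) ⇒ ()([S]) ⇒ ()([[S]]) ⇒ ()([[A]]) ⇒ ()([[()]])

S ⇒ SS   [S -> S S]
SS ⇒ AS   [S -> A]
AS ⇒ (S)S   [A -> ( S )]
(S)S ⇒ ()S   [S -> λ]
()S ⇒ ()A   [S -> A]
()A ⇒ ()(S)   [A -> ( S )]
()(S) ⇒ ()([S])   [S -> [ S ]]
()([S]) ⇒ ()([[S]])   [S -> [ S ]]
()([[S]]) ⇒ ()([[A]])   [S -> A]
()([[A]]) ⇒ ()([[()]])   [A -> ( )]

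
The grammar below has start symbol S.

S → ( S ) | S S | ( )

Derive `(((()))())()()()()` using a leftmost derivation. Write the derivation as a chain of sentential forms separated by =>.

S => SS => SSS => SSSS => SSSSS => (S)SSSS => (SS)SSSS => ((S)S)SSSS => (((S))S)SSSS => (((()))S)SSSS => (((()))())SSSS => (((()))())()SSS => (((()))())()()SS => (((()))())()()()S => (((()))())()()()()

S => SS   [S → S S]
SS => SSS   [S → S S]
SSS => SSSS   [S → S S]
SSSS => SSSSS   [S → S S]
SSSSS => (S)SSSS   [S → ( S )]
(S)SSSS => (SS)SSSS   [S → S S]
(SS)SSSS => ((S)S)SSSS   [S → ( S )]
((S)S)SSSS => (((S))S)SSSS   [S → ( S )]
(((S))S)SSSS => (((()))S)SSSS   [S → ( )]
(((()))S)SSSS => (((()))())SSSS   [S → ( )]
(((()))())SSSS => (((()))())()SSS   [S → ( )]
(((()))())()SSS => (((()))())()()SS   [S → ( )]
(((()))())()()SS => (((()))())()()()S   [S → ( )]
(((()))())()()()S => (((()))())()()()()   [S → ( )]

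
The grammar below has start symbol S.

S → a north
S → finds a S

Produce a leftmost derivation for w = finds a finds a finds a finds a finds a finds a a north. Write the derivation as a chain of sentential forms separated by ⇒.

S ⇒ finds a S   [S → finds a S]
finds a S ⇒ finds a finds a S   [S → finds a S]
finds a finds a S ⇒ finds a finds a finds a S   [S → finds a S]
finds a finds a finds a S ⇒ finds a finds a finds a finds a S   [S → finds a S]
finds a finds a finds a finds a S ⇒ finds a finds a finds a finds a finds a S   [S → finds a S]
finds a finds a finds a finds a finds a S ⇒ finds a finds a finds a finds a finds a finds a S   [S → finds a S]
finds a finds a finds a finds a finds a finds a S ⇒ finds a finds a finds a finds a finds a finds a a north   [S → a north]

S ⇒ finds a S ⇒ finds a finds a S ⇒ finds a finds a finds a S ⇒ finds a finds a finds a finds a S ⇒ finds a finds a finds a finds a finds a S ⇒ finds a finds a finds a finds a finds a finds a S ⇒ finds a finds a finds a finds a finds a finds a a north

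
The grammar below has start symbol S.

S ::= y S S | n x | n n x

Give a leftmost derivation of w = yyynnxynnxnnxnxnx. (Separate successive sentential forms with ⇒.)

S ⇒ ySS ⇒ yySSS ⇒ yyySSSS ⇒ yyynnxSSS ⇒ yyynnxySSSS ⇒ yyynnxynnxSSS ⇒ yyynnxynnxnnxSS ⇒ yyynnxynnxnnxnxS ⇒ yyynnxynnxnnxnxnx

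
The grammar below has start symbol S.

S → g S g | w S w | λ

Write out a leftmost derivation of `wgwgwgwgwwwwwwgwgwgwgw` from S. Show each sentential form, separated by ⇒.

S ⇒ wSw   [S → w S w]
wSw ⇒ wgSgw   [S → g S g]
wgSgw ⇒ wgwSwgw   [S → w S w]
wgwSwgw ⇒ wgwgSgwgw   [S → g S g]
wgwgSgwgw ⇒ wgwgwSwgwgw   [S → w S w]
wgwgwSwgwgw ⇒ wgwgwgSgwgwgw   [S → g S g]
wgwgwgSgwgwgw ⇒ wgwgwgwSwgwgwgw   [S → w S w]
wgwgwgwSwgwgwgw ⇒ wgwgwgwgSgwgwgwgw   [S → g S g]
wgwgwgwgSgwgwgwgw ⇒ wgwgwgwgwSwgwgwgwgw   [S → w S w]
wgwgwgwgwSwgwgwgwgw ⇒ wgwgwgwgwwSwwgwgwgwgw   [S → w S w]
wgwgwgwgwwSwwgwgwgwgw ⇒ wgwgwgwgwwwSwwwgwgwgwgw   [S → w S w]
wgwgwgwgwwwSwwwgwgwgwgw ⇒ wgwgwgwgwwwwwwgwgwgwgw   [S → λ]

S ⇒ wSw ⇒ wgSgw ⇒ wgwSwgw ⇒ wgwgSgwgw ⇒ wgwgwSwgwgw ⇒ wgwgwgSgwgwgw ⇒ wgwgwgwSwgwgwgw ⇒ wgwgwgwgSgwgwgwgw ⇒ wgwgwgwgwSwgwgwgwgw ⇒ wgwgwgwgwwSwwgwgwgwgw ⇒ wgwgwgwgwwwSwwwgwgwgwgw ⇒ wgwgwgwgwwwwwwgwgwgwgw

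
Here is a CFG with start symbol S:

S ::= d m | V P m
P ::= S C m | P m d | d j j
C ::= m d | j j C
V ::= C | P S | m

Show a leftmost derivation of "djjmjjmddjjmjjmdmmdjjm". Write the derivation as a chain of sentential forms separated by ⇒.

S⇒VPm⇒PSPm⇒djjSPm⇒djjVPmPm⇒djjmPmPm⇒djjmSCmmPm⇒djjmVPmCmmPm⇒djjmCPmCmmPm⇒djjmjjCPmCmmPm⇒djjmjjmdPmCmmPm⇒djjmjjmddjjmCmmPm⇒djjmjjmddjjmjjCmmPm⇒djjmjjmddjjmjjmdmmPm⇒djjmjjmddjjmjjmdmmdjjm

S ⇒ VPm   [S ::= V P m]
VPm ⇒ PSPm   [V ::= P S]
PSPm ⇒ djjSPm   [P ::= d j j]
djjSPm ⇒ djjVPmPm   [S ::= V P m]
djjVPmPm ⇒ djjmPmPm   [V ::= m]
djjmPmPm ⇒ djjmSCmmPm   [P ::= S C m]
djjmSCmmPm ⇒ djjmVPmCmmPm   [S ::= V P m]
djjmVPmCmmPm ⇒ djjmCPmCmmPm   [V ::= C]
djjmCPmCmmPm ⇒ djjmjjCPmCmmPm   [C ::= j j C]
djjmjjCPmCmmPm ⇒ djjmjjmdPmCmmPm   [C ::= m d]
djjmjjmdPmCmmPm ⇒ djjmjjmddjjmCmmPm   [P ::= d j j]
djjmjjmddjjmCmmPm ⇒ djjmjjmddjjmjjCmmPm   [C ::= j j C]
djjmjjmddjjmjjCmmPm ⇒ djjmjjmddjjmjjmdmmPm   [C ::= m d]
djjmjjmddjjmjjmdmmPm ⇒ djjmjjmddjjmjjmdmmdjjm   [P ::= d j j]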